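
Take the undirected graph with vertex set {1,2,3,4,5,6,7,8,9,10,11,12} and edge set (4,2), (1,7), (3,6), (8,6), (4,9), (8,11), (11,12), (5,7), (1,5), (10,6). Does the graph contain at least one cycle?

Yes

The graph has 12 vertices, 10 edges, and 3 connected components.
Since 10 > 12 - 3, a cycle must exist; for instance 1-7-5-1.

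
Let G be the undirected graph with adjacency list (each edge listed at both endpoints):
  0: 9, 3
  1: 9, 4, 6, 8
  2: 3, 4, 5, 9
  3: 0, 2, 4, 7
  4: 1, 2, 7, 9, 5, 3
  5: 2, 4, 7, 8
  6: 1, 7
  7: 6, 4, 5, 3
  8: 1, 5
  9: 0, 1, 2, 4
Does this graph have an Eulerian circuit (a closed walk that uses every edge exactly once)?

Yes

Degrees: 0:2, 1:4, 2:4, 3:4, 4:6, 5:4, 6:2, 7:4, 8:2, 9:4
Every vertex has even degree and the edges form a single connected piece, so an Eulerian circuit exists.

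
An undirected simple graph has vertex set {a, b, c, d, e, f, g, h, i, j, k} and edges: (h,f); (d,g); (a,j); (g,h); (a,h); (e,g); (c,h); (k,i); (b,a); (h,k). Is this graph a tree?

Yes

The graph has 11 vertices and 10 edges.
Connected and |E| = |V| - 1, which characterizes a tree.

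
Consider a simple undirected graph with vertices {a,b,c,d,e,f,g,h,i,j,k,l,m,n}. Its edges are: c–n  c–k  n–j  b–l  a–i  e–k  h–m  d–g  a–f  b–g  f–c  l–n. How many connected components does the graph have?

Component: {h, m}
Component: {a, b, c, d, e, f, g, i, j, k, l, n}

2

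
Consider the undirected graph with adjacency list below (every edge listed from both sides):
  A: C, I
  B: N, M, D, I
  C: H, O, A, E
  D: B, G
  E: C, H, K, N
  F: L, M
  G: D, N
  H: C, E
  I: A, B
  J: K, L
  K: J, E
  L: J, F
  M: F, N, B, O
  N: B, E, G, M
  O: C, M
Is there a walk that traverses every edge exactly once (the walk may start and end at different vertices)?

Yes

Degrees: A:2, B:4, C:4, D:2, E:4, F:2, G:2, H:2, I:2, J:2, K:2, L:2, M:4, N:4, O:2
Odd-degree vertices: none (0 total).
The non-isolated vertices are connected and exactly 0 have odd degree, so an Eulerian trail exists.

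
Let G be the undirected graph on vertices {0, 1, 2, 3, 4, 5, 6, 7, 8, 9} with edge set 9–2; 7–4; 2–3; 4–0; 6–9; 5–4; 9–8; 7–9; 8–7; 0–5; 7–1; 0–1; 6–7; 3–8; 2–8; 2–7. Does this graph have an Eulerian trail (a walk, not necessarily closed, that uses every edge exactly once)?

Yes

Degrees: 0:3, 1:2, 2:4, 3:2, 4:3, 5:2, 6:2, 7:6, 8:4, 9:4
Odd-degree vertices: 0, 4 (2 total).
The non-isolated vertices are connected and exactly 2 have odd degree, so an Eulerian trail exists (from 0 to 4).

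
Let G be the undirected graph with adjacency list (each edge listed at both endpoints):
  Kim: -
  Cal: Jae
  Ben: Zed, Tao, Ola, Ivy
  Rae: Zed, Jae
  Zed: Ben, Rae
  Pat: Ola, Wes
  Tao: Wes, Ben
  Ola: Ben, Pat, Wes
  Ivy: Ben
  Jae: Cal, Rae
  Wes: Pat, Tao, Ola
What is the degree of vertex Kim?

Kim has no neighbors.

0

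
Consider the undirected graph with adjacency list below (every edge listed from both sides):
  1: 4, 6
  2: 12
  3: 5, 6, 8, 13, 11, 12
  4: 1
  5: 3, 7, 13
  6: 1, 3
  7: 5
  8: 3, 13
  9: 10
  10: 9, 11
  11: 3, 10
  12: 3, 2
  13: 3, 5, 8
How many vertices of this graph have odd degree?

6

Degrees: 1:2, 2:1, 3:6, 4:1, 5:3, 6:2, 7:1, 8:2, 9:1, 10:2, 11:2, 12:2, 13:3
Odd-degree vertices: 2, 4, 5, 7, 9, 13.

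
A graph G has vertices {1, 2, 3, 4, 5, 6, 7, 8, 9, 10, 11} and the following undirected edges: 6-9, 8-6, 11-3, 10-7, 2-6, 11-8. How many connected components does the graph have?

Component: {1}
Component: {4}
Component: {5}
Component: {7, 10}
Component: {2, 3, 6, 8, 9, 11}

5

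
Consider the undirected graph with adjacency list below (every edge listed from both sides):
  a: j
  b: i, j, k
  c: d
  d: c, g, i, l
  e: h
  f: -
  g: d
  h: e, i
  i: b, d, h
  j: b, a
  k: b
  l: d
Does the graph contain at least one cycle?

No

|V| = 12, |E| = 10, number of components = 2.
A forest on 12 vertices with 2 components has exactly 10 edges, which matches — so no cycle.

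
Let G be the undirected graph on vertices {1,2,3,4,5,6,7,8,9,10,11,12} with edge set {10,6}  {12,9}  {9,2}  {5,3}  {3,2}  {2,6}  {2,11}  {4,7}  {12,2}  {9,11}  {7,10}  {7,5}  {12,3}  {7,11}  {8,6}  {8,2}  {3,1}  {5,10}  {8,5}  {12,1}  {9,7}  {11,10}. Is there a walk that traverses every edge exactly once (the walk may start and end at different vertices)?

No

Degrees: 1:2, 2:6, 3:4, 4:1, 5:4, 6:3, 7:5, 8:3, 9:4, 10:4, 11:4, 12:4
Odd-degree vertices: 4, 6, 7, 8 (4 total).
An Eulerian trail requires 0 or 2 odd-degree vertices; here there are 4.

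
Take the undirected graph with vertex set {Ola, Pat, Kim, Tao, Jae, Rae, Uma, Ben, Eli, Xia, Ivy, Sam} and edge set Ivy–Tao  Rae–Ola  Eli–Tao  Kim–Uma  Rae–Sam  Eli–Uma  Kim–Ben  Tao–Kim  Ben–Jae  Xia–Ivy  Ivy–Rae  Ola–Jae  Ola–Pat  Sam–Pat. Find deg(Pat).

2

Neighbors of Pat: Ola, Sam.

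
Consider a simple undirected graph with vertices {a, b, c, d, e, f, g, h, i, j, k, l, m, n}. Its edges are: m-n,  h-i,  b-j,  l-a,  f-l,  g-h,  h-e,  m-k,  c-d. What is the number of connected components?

Component: {b, j}
Component: {c, d}
Component: {a, f, l}
Component: {k, m, n}
Component: {e, g, h, i}

5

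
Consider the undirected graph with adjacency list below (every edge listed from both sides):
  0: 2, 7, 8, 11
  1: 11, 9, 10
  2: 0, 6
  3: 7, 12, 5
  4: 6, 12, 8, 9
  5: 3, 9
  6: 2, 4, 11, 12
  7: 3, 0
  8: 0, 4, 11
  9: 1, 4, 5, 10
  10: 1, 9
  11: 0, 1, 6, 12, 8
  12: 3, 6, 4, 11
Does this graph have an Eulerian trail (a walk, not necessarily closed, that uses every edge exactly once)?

No

Degrees: 0:4, 1:3, 2:2, 3:3, 4:4, 5:2, 6:4, 7:2, 8:3, 9:4, 10:2, 11:5, 12:4
Odd-degree vertices: 1, 3, 8, 11 (4 total).
With 4 odd-degree vertices (more than two), no single trail can use every edge.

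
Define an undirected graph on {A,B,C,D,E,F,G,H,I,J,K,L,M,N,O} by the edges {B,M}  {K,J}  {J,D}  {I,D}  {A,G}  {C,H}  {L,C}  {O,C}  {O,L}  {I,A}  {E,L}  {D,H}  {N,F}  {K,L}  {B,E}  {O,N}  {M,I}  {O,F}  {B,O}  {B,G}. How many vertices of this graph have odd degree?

Degrees: A:2, B:4, C:3, D:3, E:2, F:2, G:2, H:2, I:3, J:2, K:2, L:4, M:2, N:2, O:5
Odd-degree vertices: C, D, I, O.

4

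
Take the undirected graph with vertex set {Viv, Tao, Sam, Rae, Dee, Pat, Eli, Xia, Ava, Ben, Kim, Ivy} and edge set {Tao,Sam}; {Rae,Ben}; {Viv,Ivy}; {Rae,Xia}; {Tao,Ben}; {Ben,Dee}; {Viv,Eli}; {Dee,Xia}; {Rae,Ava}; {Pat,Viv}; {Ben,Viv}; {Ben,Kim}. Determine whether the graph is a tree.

No

The graph has 12 vertices and 12 edges.
Connected but with 12 > 11 edges, so it has a cycle and is not a tree.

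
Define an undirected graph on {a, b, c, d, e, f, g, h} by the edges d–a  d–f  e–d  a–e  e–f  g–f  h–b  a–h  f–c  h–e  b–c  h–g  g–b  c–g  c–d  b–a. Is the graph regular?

Yes

Degrees: a:4, b:4, c:4, d:4, e:4, f:4, g:4, h:4
All degrees equal 4; the graph is regular.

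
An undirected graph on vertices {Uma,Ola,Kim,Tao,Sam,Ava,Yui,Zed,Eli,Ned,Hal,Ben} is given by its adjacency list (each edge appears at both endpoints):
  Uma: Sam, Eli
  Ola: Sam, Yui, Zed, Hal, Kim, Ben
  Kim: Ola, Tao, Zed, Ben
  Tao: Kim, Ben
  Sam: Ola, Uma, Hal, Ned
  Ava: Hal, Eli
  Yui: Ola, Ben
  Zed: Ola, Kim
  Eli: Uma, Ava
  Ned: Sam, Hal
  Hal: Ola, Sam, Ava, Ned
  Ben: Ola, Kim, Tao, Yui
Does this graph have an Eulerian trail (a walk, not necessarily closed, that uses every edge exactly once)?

Yes

Degrees: Uma:2, Ola:6, Kim:4, Tao:2, Sam:4, Ava:2, Yui:2, Zed:2, Eli:2, Ned:2, Hal:4, Ben:4
Odd-degree vertices: none (0 total).
With 0 odd-degree vertices and all edges in one connected piece, an Eulerian trail exists.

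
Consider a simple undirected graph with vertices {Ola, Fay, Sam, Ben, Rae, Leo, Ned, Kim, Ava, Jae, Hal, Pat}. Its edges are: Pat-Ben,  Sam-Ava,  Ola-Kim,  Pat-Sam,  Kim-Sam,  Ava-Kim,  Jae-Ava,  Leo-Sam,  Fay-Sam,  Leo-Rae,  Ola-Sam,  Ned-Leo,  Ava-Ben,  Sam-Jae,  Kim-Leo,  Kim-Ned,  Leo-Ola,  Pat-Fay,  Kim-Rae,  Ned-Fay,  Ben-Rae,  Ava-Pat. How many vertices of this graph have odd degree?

8

Degrees: Ola:3, Fay:3, Sam:7, Ben:3, Rae:3, Leo:5, Ned:3, Kim:6, Ava:5, Jae:2, Hal:0, Pat:4
Odd-degree vertices: Ola, Fay, Sam, Ben, Rae, Leo, Ned, Ava.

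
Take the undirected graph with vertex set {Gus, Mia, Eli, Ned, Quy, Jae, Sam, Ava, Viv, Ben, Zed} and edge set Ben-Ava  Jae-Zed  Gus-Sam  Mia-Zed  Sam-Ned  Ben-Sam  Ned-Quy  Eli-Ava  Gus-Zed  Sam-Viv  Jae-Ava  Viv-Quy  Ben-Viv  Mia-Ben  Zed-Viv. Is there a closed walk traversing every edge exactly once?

No

Degrees: Gus:2, Mia:2, Eli:1, Ned:2, Quy:2, Jae:2, Sam:4, Ava:3, Viv:4, Ben:4, Zed:4
Vertices with odd degree: Eli, Ava. An Eulerian circuit requires all degrees even.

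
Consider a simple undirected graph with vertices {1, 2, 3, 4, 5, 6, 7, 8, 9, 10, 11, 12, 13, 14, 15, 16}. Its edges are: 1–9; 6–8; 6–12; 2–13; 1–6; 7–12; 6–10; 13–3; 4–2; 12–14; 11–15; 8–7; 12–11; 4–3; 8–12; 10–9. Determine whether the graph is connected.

Component: {5}
Component: {16}
Component: {2, 3, 4, 13}
Component: {1, 6, 7, 8, 9, 10, 11, 12, 14, 15}
No edge joins these 4 groups, so the graph is disconnected.

No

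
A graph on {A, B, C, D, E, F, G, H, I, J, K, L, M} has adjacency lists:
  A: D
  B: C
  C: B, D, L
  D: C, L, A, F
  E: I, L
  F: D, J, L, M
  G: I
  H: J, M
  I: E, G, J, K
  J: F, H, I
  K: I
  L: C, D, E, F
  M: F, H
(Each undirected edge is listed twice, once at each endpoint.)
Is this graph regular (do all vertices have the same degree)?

No

Degrees: A:1, B:1, C:3, D:4, E:2, F:4, G:1, H:2, I:4, J:3, K:1, L:4, M:2
Degrees are not all equal (e.g. deg(A)=1 but deg(D)=4); not regular.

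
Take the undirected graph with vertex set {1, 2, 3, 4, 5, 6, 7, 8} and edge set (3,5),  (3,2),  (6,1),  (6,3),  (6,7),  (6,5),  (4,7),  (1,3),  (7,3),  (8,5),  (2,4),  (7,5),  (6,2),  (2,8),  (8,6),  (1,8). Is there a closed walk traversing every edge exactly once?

No

Degrees: 1:3, 2:4, 3:5, 4:2, 5:4, 6:6, 7:4, 8:4
1, 3 have odd degree; an Eulerian circuit needs every degree to be even, so none exists.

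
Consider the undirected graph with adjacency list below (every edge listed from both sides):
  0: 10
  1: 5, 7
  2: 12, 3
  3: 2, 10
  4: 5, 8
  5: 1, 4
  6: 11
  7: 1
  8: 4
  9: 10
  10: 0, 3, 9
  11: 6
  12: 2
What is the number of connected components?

3

Component: {6, 11}
Component: {1, 4, 5, 7, 8}
Component: {0, 2, 3, 9, 10, 12}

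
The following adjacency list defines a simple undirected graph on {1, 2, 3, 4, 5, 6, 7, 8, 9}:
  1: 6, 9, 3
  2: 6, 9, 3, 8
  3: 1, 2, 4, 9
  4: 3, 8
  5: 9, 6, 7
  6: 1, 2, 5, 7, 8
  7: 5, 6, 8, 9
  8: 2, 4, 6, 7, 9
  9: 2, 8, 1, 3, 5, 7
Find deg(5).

Neighbors of 5: 6, 7, 9.

3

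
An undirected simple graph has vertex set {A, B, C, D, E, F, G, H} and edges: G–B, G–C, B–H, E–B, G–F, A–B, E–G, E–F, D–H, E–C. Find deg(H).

2

Neighbors of H: B, D.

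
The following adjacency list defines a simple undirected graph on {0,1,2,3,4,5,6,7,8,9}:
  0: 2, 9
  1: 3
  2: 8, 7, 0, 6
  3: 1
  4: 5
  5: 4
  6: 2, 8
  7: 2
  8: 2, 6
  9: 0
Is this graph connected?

No

Component: {1, 3}
Component: {4, 5}
Component: {0, 2, 6, 7, 8, 9}
There are 3 separate components, so the graph is not connected.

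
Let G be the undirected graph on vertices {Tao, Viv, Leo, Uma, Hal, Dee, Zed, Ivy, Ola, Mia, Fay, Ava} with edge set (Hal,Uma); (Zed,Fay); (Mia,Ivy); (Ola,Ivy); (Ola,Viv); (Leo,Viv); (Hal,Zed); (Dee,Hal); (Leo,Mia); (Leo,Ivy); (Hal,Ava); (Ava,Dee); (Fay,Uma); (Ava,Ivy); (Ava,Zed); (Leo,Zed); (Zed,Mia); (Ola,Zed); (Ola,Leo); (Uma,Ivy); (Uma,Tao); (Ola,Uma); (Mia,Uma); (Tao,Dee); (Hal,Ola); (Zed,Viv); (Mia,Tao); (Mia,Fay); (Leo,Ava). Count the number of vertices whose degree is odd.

8

Degrees: Tao:3, Viv:3, Leo:6, Uma:6, Hal:5, Dee:3, Zed:7, Ivy:5, Ola:6, Mia:6, Fay:3, Ava:5
Odd-degree vertices: Tao, Viv, Hal, Dee, Zed, Ivy, Fay, Ava.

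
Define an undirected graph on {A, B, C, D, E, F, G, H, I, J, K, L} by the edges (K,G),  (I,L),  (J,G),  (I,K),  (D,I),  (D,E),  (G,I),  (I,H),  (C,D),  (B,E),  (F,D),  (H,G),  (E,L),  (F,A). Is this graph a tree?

No

The graph has 12 vertices and 14 edges.
Connected but with 14 > 11 edges, so it has a cycle and is not a tree.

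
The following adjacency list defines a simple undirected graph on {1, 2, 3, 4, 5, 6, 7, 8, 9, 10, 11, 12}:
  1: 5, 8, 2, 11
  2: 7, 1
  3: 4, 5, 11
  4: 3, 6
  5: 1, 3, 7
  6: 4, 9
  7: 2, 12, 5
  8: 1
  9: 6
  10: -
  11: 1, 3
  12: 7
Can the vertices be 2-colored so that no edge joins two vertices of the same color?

Yes

A valid 2-coloring puts {2, 4, 5, 8, 9, 10, 11, 12} on one side and {1, 3, 6, 7} on the other; every edge crosses between the two sides.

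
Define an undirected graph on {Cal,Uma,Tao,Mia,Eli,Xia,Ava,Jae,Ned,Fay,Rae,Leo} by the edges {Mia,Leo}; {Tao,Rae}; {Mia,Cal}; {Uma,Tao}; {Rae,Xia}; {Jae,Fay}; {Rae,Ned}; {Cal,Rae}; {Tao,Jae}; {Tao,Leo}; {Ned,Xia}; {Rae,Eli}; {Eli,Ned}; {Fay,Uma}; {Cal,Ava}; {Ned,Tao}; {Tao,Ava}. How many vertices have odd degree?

2

Degrees: Cal:3, Uma:2, Tao:6, Mia:2, Eli:2, Xia:2, Ava:2, Jae:2, Ned:4, Fay:2, Rae:5, Leo:2
Odd-degree vertices: Cal, Rae.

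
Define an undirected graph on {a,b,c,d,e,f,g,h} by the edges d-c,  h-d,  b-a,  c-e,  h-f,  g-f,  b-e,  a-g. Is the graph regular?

Yes

Degrees: a:2, b:2, c:2, d:2, e:2, f:2, g:2, h:2
Every vertex has degree 2, so the graph is 2-regular.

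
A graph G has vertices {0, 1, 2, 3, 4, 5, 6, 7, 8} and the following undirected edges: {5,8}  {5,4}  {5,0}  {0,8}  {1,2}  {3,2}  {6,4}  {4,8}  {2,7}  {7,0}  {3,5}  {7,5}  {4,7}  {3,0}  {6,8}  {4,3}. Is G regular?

No

Degrees: 0:4, 1:1, 2:3, 3:4, 4:5, 5:5, 6:2, 7:4, 8:4
Vertex 1 has degree 1 while 4 has degree 5, so the graph is not regular.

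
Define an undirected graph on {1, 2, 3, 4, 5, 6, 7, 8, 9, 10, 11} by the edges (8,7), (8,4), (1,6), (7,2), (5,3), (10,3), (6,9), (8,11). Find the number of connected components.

Component: {1, 6, 9}
Component: {3, 5, 10}
Component: {2, 4, 7, 8, 11}

3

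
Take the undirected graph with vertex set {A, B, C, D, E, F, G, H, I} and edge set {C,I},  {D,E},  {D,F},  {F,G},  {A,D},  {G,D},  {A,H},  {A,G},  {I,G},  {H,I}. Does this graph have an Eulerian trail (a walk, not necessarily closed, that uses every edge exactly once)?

Degrees: A:3, B:0, C:1, D:4, E:1, F:2, G:4, H:2, I:3
Odd-degree vertices: A, C, E, I (4 total).
An Eulerian trail requires 0 or 2 odd-degree vertices; here there are 4.

No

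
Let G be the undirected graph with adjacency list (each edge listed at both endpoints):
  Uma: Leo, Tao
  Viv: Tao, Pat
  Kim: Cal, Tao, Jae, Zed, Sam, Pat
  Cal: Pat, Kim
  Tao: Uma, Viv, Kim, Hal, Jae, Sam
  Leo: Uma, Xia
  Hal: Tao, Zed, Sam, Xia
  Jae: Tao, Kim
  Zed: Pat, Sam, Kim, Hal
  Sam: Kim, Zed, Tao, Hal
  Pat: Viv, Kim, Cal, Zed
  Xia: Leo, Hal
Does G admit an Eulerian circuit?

Degrees: Uma:2, Viv:2, Kim:6, Cal:2, Tao:6, Leo:2, Hal:4, Jae:2, Zed:4, Sam:4, Pat:4, Xia:2
Every vertex has even degree and the edges form a single connected piece, so an Eulerian circuit exists.

Yes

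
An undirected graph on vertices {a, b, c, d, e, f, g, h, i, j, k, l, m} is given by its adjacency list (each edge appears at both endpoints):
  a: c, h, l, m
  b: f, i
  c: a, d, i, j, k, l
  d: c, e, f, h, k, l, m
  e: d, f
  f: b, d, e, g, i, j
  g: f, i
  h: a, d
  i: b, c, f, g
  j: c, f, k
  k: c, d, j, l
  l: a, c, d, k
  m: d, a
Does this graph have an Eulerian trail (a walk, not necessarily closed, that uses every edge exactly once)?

Yes

Degrees: a:4, b:2, c:6, d:7, e:2, f:6, g:2, h:2, i:4, j:3, k:4, l:4, m:2
Odd-degree vertices: d, j (2 total).
With 2 odd-degree vertices and all edges in one connected piece, an Eulerian trail exists (from d to j).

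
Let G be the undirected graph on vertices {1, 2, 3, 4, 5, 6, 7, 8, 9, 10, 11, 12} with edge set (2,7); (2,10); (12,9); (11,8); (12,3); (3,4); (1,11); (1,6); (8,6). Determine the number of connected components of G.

Component: {5}
Component: {2, 7, 10}
Component: {1, 6, 8, 11}
Component: {3, 4, 9, 12}

4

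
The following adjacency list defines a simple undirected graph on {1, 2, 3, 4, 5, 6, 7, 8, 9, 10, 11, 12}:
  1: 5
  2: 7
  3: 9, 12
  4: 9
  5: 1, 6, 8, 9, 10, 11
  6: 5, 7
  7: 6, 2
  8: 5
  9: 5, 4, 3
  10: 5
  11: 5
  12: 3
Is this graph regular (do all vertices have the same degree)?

Degrees: 1:1, 2:1, 3:2, 4:1, 5:6, 6:2, 7:2, 8:1, 9:3, 10:1, 11:1, 12:1
Vertex 1 has degree 1 while 5 has degree 6, so the graph is not regular.

No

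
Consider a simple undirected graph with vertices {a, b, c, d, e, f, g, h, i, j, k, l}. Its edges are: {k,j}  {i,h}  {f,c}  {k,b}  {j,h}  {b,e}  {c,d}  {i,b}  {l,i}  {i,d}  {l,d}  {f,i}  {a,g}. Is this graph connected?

Component: {a, g}
Component: {b, c, d, e, f, h, i, j, k, l}
No edge joins these 2 groups, so the graph is disconnected.

No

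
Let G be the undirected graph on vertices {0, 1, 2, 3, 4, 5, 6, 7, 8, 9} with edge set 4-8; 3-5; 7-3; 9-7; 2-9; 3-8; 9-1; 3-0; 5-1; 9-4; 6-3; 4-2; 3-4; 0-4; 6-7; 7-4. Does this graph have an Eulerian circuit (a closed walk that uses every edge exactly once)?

Degrees: 0:2, 1:2, 2:2, 3:6, 4:6, 5:2, 6:2, 7:4, 8:2, 9:4
All degrees are even and the non-isolated vertices are connected — an Eulerian circuit exists.

Yes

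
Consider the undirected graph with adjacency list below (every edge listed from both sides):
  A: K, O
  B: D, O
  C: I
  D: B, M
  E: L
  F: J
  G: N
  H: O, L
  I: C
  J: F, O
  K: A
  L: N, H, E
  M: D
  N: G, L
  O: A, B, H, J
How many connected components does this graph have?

Component: {C, I}
Component: {A, B, D, E, F, G, H, J, K, L, M, N, O}

2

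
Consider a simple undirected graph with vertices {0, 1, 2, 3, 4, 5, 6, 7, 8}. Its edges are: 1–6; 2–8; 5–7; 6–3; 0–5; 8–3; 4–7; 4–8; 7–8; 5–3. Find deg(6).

2

Neighbors of 6: 1, 3.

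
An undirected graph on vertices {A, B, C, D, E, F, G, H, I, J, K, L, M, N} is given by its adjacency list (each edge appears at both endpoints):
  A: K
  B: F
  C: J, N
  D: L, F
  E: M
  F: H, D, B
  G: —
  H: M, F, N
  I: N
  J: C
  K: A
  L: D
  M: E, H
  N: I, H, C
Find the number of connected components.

Component: {G}
Component: {A, K}
Component: {B, C, D, E, F, H, I, J, L, M, N}

3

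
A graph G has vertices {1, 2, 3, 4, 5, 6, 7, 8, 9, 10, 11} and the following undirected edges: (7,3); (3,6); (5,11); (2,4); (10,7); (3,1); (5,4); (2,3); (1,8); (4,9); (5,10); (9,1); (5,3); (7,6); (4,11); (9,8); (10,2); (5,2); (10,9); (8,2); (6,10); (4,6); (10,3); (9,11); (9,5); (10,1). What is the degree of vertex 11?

Neighbors of 11: 4, 5, 9.

3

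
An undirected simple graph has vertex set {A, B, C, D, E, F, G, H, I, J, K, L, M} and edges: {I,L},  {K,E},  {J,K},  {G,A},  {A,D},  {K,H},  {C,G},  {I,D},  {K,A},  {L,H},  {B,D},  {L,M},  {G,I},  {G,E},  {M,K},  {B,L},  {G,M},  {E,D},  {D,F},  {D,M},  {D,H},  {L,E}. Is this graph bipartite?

Yes

Partition the vertices as {D, G, K, L} vs {A, B, C, E, F, H, I, J, M}. Each listed edge has one endpoint in each part, so the graph is bipartite.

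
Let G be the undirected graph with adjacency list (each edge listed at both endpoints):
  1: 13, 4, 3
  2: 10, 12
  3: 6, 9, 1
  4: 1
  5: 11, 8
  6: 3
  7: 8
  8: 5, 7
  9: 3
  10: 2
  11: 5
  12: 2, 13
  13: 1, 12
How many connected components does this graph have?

2

Component: {5, 7, 8, 11}
Component: {1, 2, 3, 4, 6, 9, 10, 12, 13}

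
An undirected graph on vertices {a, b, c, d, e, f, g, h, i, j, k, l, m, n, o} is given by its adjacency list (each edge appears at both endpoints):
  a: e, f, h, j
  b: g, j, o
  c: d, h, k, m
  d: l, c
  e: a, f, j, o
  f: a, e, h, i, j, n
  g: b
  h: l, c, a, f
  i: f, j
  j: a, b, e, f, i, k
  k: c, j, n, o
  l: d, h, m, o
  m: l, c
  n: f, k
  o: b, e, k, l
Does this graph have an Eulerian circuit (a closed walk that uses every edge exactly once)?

No

Degrees: a:4, b:3, c:4, d:2, e:4, f:6, g:1, h:4, i:2, j:6, k:4, l:4, m:2, n:2, o:4
b, g have odd degree; an Eulerian circuit needs every degree to be even, so none exists.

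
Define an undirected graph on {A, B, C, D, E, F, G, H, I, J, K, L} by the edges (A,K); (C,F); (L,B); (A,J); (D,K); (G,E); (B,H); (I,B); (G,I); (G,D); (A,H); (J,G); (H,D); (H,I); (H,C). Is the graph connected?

Yes

Starting from A and exploring outward reaches every vertex (A, H, J, K, I, B, C, D, G, L, F, E); the graph is connected.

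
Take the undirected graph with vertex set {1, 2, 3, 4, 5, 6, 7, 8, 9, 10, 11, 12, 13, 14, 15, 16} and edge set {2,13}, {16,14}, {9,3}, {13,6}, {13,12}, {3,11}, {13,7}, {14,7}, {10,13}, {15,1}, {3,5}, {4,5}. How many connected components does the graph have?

4

Component: {8}
Component: {1, 15}
Component: {3, 4, 5, 9, 11}
Component: {2, 6, 7, 10, 12, 13, 14, 16}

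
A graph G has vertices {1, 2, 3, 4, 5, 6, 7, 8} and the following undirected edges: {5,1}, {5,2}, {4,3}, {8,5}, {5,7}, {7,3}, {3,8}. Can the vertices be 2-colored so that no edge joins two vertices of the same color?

Yes

A valid 2-coloring puts {3, 5, 6} on one side and {1, 2, 4, 7, 8} on the other; every edge crosses between the two sides.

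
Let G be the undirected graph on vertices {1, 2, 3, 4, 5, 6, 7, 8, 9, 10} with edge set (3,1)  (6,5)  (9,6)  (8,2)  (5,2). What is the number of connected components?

5

Component: {4}
Component: {7}
Component: {10}
Component: {1, 3}
Component: {2, 5, 6, 8, 9}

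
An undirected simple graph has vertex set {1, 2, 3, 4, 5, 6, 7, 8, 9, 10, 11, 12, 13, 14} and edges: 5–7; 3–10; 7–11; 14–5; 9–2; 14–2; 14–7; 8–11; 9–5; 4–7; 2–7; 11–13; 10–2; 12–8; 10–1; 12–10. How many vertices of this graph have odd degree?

Degrees: 1:1, 2:4, 3:1, 4:1, 5:3, 6:0, 7:5, 8:2, 9:2, 10:4, 11:3, 12:2, 13:1, 14:3
Odd-degree vertices: 1, 3, 4, 5, 7, 11, 13, 14.

8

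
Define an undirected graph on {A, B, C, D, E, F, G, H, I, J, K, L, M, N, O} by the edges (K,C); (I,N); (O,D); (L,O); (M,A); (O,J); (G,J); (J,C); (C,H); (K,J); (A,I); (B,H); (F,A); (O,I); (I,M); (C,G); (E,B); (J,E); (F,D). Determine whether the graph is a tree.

|V| = 15, |E| = 19.
A tree on 15 vertices has exactly 14 edges; this graph has 19, so it contains a cycle and is not a tree.

No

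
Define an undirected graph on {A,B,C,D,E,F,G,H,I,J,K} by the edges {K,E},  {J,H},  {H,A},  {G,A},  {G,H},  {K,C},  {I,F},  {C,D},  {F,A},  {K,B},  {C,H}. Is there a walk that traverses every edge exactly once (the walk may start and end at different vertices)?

No

Degrees: A:3, B:1, C:3, D:1, E:1, F:2, G:2, H:4, I:1, J:1, K:3
Odd-degree vertices: A, B, C, D, E, I, J, K (8 total).
An Eulerian trail requires 0 or 2 odd-degree vertices; here there are 8.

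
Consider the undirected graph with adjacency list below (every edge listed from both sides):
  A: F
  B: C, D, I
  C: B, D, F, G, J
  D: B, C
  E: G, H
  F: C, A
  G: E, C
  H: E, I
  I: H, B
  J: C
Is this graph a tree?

No

The graph has 10 vertices and 11 edges.
A tree on 10 vertices has exactly 9 edges; this graph has 11, so it contains a cycle and is not a tree.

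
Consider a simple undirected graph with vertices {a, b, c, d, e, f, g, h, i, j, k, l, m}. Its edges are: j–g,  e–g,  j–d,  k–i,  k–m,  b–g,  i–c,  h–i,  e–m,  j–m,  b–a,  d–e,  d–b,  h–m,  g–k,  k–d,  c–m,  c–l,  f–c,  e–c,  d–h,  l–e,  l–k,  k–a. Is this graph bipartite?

c-e-m-c is an odd cycle (length 3), and a bipartite graph can contain only even cycles.

No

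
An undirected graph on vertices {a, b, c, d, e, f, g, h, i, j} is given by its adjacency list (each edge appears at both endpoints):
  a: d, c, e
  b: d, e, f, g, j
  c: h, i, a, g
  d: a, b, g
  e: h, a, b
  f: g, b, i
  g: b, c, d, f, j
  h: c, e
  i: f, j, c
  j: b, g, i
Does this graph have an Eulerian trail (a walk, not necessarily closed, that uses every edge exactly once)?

Degrees: a:3, b:5, c:4, d:3, e:3, f:3, g:5, h:2, i:3, j:3
Odd-degree vertices: a, b, d, e, f, g, i, j (8 total).
An Eulerian trail requires 0 or 2 odd-degree vertices; here there are 8.

No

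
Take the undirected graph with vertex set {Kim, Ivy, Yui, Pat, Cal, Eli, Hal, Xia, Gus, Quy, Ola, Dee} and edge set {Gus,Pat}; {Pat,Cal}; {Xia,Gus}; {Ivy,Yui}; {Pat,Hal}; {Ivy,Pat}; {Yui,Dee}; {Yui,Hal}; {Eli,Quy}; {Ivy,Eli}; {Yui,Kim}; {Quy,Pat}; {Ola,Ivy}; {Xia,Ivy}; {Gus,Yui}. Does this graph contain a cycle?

Yes

The graph has 12 vertices, 15 edges, and 1 connected component.
Since 15 > 12 - 1, a cycle must exist; for instance Ivy-Pat-Quy-Eli-Ivy.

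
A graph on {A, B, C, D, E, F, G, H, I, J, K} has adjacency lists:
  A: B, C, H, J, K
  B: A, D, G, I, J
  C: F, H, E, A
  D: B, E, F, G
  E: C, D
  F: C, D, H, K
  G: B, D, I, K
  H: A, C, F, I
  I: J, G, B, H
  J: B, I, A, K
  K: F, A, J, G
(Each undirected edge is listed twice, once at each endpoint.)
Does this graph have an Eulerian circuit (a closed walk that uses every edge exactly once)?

No

Degrees: A:5, B:5, C:4, D:4, E:2, F:4, G:4, H:4, I:4, J:4, K:4
Vertices with odd degree: A, B. An Eulerian circuit requires all degrees even.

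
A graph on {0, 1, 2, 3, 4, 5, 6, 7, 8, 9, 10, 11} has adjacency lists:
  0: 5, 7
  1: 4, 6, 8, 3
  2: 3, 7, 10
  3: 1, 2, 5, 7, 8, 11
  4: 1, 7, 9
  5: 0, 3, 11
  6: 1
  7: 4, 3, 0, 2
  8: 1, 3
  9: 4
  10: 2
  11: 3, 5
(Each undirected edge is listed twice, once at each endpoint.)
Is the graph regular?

Degrees: 0:2, 1:4, 2:3, 3:6, 4:3, 5:3, 6:1, 7:4, 8:2, 9:1, 10:1, 11:2
Degrees are not all equal (e.g. deg(6)=1 but deg(3)=6); not regular.

No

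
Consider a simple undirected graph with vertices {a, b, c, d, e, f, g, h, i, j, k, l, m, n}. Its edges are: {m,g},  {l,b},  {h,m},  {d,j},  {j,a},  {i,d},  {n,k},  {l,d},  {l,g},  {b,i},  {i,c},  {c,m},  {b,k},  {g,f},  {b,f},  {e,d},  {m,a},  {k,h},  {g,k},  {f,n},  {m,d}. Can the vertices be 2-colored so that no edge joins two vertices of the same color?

Yes

A valid 2-coloring puts {e, f, i, j, k, l, m} on one side and {a, b, c, d, g, h, n} on the other; every edge crosses between the two sides.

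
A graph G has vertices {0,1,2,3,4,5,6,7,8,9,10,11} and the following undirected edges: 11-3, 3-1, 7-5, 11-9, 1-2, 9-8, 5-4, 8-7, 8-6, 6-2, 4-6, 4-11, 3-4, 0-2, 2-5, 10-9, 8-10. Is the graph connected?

A breadth-first search from 0 visits 0, 2, 6, 1, 5, 8, 4, 3, 7, 9, 10, 11 — all 12 vertices — so the graph is connected.

Yes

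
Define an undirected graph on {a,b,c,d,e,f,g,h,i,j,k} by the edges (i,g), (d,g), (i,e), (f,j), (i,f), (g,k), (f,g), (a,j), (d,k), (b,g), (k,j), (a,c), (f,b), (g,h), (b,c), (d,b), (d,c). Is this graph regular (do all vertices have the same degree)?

No

Degrees: a:2, b:4, c:3, d:4, e:1, f:4, g:6, h:1, i:3, j:3, k:3
Vertex e has degree 1 while g has degree 6, so the graph is not regular.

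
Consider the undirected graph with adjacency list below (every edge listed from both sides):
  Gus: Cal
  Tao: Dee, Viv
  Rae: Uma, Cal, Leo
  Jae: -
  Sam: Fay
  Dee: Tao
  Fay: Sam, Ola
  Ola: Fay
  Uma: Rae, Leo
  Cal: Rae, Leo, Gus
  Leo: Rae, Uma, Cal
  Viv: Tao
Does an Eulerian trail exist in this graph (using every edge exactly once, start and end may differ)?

No

Degrees: Gus:1, Tao:2, Rae:3, Jae:0, Sam:1, Dee:1, Fay:2, Ola:1, Uma:2, Cal:3, Leo:3, Viv:1
Odd-degree vertices: Gus, Rae, Sam, Dee, Ola, Cal, Leo, Viv (8 total).
With 8 odd-degree vertices (more than two), no single trail can use every edge.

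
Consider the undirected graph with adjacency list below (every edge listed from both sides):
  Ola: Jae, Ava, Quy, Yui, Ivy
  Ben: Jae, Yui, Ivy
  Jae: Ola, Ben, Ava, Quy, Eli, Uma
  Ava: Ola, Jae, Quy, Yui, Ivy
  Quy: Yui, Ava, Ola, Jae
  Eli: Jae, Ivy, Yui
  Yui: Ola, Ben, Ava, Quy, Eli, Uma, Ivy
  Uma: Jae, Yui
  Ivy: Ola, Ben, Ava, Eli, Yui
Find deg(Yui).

Neighbors of Yui: Ola, Ben, Ava, Quy, Eli, Uma, Ivy.

7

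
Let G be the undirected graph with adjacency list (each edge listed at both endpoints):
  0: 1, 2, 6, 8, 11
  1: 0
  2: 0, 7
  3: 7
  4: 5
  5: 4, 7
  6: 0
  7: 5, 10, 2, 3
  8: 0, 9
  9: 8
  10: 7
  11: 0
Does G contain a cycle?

|V| = 12, |E| = 11, number of components = 1.
A forest on 12 vertices with 1 component has exactly 11 edges, which matches — so no cycle.

No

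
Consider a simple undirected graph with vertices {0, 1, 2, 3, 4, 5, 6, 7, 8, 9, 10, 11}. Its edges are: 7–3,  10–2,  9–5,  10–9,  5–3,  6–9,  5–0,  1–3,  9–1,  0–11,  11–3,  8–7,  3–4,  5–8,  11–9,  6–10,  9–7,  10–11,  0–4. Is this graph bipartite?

10-9-11-10 is an odd cycle (length 3), and a bipartite graph can contain only even cycles.

No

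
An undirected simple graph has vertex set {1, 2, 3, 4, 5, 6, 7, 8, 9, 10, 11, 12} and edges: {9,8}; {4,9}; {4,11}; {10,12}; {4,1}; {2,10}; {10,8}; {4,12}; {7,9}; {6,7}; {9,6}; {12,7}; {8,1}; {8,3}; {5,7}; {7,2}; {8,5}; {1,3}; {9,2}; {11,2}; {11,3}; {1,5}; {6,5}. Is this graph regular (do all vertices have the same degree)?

No

Degrees: 1:4, 2:4, 3:3, 4:4, 5:4, 6:3, 7:5, 8:5, 9:5, 10:3, 11:3, 12:3
Vertex 3 has degree 3 while 7 has degree 5, so the graph is not regular.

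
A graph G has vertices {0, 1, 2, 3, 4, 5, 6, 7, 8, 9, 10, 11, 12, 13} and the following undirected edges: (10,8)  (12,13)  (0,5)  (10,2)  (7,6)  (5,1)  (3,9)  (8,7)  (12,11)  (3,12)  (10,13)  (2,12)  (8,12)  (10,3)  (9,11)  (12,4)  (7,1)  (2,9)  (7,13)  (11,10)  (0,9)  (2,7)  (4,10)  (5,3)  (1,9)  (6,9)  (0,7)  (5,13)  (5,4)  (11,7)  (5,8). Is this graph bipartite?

Partition the vertices as {5, 7, 9, 10, 12} vs {0, 1, 2, 3, 4, 6, 8, 11, 13}. Each listed edge has one endpoint in each part, so the graph is bipartite.

Yes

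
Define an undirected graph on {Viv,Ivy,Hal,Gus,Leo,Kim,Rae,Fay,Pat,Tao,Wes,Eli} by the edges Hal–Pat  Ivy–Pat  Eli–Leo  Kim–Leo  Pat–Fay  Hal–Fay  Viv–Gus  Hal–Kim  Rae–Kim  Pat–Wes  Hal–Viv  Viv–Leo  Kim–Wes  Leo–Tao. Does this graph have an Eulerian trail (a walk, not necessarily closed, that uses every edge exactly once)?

Degrees: Viv:3, Ivy:1, Hal:4, Gus:1, Leo:4, Kim:4, Rae:1, Fay:2, Pat:4, Tao:1, Wes:2, Eli:1
Odd-degree vertices: Viv, Ivy, Gus, Rae, Tao, Eli (6 total).
An Eulerian trail requires 0 or 2 odd-degree vertices; here there are 6.

No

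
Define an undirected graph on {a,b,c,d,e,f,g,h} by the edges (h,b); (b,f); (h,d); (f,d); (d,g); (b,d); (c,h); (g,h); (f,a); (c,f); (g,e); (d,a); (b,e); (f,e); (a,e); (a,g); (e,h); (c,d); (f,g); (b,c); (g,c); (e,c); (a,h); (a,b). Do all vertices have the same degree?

Degrees: a:6, b:6, c:6, d:6, e:6, f:6, g:6, h:6
Every vertex has degree 6, so the graph is 6-regular.

Yes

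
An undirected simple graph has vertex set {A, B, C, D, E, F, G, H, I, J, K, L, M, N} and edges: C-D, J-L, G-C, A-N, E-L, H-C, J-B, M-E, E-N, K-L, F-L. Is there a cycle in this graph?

No

The graph has 14 vertices, 11 edges, and 3 connected components.
A forest on 14 vertices with 3 components has exactly 11 edges, which matches — so no cycle.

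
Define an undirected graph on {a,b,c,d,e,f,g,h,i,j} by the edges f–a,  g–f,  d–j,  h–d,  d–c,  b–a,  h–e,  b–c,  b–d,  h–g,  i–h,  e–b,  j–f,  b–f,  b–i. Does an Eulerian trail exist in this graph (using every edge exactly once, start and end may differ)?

Yes

Degrees: a:2, b:6, c:2, d:4, e:2, f:4, g:2, h:4, i:2, j:2
Odd-degree vertices: none (0 total).
The non-isolated vertices are connected and exactly 0 have odd degree, so an Eulerian trail exists.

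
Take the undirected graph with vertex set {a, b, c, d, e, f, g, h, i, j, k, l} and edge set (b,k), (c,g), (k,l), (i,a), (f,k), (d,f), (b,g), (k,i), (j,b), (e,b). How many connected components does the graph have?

2

Component: {h}
Component: {a, b, c, d, e, f, g, i, j, k, l}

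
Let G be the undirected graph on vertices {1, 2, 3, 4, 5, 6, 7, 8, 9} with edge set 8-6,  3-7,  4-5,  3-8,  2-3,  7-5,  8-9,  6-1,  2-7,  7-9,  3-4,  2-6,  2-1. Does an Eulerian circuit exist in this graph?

No

Degrees: 1:2, 2:4, 3:4, 4:2, 5:2, 6:3, 7:4, 8:3, 9:2
6, 8 have odd degree; an Eulerian circuit needs every degree to be even, so none exists.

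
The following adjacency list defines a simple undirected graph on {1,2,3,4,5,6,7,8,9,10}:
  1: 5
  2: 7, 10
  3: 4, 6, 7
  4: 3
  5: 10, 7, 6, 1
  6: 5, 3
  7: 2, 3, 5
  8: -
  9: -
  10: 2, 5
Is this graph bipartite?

Yes

Color {2, 3, 5, 8, 9} black and {1, 4, 6, 7, 10} white. No edge joins two same-colored vertices, so the graph is bipartite.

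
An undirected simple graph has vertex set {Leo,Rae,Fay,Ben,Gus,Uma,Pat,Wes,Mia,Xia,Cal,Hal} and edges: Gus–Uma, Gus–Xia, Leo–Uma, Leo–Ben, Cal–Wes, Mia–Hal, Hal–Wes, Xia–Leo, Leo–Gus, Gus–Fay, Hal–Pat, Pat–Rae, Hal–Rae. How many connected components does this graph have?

2

Component: {Leo, Fay, Ben, Gus, Uma, Xia}
Component: {Rae, Pat, Wes, Mia, Cal, Hal}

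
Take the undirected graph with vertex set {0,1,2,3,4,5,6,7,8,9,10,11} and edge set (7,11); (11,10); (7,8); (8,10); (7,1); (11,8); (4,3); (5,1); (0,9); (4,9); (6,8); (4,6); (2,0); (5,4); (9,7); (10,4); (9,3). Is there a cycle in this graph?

Yes

|V| = 12, |E| = 17, number of components = 1.
Since 17 > 12 - 1, a cycle must exist; for instance 9-4-5-1-7-9.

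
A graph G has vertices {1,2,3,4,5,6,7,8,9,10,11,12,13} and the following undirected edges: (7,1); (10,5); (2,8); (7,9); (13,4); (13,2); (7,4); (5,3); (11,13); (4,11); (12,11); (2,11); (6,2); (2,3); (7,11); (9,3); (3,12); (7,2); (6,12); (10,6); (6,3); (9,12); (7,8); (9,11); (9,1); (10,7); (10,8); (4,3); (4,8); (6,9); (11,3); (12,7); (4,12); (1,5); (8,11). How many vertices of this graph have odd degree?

6

Degrees: 1:3, 2:6, 3:7, 4:6, 5:3, 6:5, 7:8, 8:5, 9:6, 10:4, 11:8, 12:6, 13:3
Odd-degree vertices: 1, 3, 5, 6, 8, 13.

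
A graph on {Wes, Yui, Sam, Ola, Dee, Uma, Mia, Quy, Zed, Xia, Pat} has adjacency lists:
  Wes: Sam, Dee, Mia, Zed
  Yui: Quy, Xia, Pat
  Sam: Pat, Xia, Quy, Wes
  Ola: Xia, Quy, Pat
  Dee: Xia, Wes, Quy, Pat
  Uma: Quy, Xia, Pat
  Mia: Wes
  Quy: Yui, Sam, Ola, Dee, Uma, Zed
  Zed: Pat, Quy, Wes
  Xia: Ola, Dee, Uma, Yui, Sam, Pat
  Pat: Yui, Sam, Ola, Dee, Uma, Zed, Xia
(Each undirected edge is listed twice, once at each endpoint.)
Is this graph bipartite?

No

The cycle Uma-Xia-Pat-Uma has length 3, which is odd, so the graph is not bipartite.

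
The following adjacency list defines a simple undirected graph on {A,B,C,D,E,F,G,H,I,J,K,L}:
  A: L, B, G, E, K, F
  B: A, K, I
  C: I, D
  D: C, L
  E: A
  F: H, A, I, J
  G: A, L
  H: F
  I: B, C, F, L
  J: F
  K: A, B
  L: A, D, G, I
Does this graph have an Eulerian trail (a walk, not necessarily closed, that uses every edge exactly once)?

No

Degrees: A:6, B:3, C:2, D:2, E:1, F:4, G:2, H:1, I:4, J:1, K:2, L:4
Odd-degree vertices: B, E, H, J (4 total).
An Eulerian trail requires 0 or 2 odd-degree vertices; here there are 4.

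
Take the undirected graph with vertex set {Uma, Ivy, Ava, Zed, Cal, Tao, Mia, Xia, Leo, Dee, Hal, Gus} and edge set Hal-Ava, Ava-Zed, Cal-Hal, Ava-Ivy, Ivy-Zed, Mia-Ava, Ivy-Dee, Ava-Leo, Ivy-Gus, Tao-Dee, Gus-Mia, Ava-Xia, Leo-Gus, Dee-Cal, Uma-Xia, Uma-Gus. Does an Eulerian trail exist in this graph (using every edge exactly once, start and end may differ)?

Yes

Degrees: Uma:2, Ivy:4, Ava:6, Zed:2, Cal:2, Tao:1, Mia:2, Xia:2, Leo:2, Dee:3, Hal:2, Gus:4
Odd-degree vertices: Tao, Dee (2 total).
The non-isolated vertices are connected and exactly 2 have odd degree, so an Eulerian trail exists (from Tao to Dee).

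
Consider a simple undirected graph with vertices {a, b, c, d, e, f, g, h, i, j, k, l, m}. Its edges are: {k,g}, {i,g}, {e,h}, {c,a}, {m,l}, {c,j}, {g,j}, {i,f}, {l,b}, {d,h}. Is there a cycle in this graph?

The graph has 13 vertices, 10 edges, and 3 connected components.
A forest on 13 vertices with 3 components has exactly 10 edges, which matches — so no cycle.

No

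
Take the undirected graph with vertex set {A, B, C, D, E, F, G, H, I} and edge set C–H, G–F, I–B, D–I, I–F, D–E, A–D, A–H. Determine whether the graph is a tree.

Yes

The graph has 9 vertices and 8 edges.
It is connected with exactly 8 edges, hence acyclic — it is a tree.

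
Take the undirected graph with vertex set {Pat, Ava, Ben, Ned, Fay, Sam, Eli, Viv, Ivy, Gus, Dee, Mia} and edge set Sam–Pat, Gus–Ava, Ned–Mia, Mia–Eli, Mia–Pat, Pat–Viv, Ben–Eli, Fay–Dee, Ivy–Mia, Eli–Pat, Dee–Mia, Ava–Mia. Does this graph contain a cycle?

Yes

The graph has 12 vertices, 12 edges, and 1 connected component.
Since 12 > 12 - 1, a cycle must exist; for instance Pat-Mia-Eli-Pat.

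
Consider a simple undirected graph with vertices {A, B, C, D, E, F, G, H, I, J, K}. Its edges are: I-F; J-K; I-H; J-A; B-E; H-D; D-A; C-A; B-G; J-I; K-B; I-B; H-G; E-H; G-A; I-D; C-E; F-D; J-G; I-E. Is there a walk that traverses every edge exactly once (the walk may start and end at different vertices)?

Degrees: A:4, B:4, C:2, D:4, E:4, F:2, G:4, H:4, I:6, J:4, K:2
Odd-degree vertices: none (0 total).
The non-isolated vertices are connected and exactly 0 have odd degree, so an Eulerian trail exists.

Yes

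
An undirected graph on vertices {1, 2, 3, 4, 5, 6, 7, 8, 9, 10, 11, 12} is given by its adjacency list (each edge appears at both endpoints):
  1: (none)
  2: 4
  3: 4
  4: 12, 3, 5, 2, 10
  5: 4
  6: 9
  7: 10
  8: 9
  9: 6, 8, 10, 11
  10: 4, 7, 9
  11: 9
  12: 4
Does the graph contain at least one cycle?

No

|V| = 12, |E| = 10, number of components = 2.
Since 10 = 12 - 2, the graph is a forest and contains no cycle.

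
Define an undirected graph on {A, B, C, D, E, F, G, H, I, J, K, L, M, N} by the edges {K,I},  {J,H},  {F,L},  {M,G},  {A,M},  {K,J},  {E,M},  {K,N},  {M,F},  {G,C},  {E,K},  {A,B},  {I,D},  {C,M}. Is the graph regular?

Degrees: A:2, B:1, C:2, D:1, E:2, F:2, G:2, H:1, I:2, J:2, K:4, L:1, M:5, N:1
Vertex B has degree 1 while M has degree 5, so the graph is not regular.

No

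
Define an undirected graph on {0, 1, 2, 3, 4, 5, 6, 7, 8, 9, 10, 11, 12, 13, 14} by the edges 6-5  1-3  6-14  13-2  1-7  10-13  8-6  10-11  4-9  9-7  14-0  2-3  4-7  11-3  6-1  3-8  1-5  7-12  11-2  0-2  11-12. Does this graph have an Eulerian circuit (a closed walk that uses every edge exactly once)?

Degrees: 0:2, 1:4, 2:4, 3:4, 4:2, 5:2, 6:4, 7:4, 8:2, 9:2, 10:2, 11:4, 12:2, 13:2, 14:2
Every vertex has even degree and the edges form a single connected piece, so an Eulerian circuit exists.

Yes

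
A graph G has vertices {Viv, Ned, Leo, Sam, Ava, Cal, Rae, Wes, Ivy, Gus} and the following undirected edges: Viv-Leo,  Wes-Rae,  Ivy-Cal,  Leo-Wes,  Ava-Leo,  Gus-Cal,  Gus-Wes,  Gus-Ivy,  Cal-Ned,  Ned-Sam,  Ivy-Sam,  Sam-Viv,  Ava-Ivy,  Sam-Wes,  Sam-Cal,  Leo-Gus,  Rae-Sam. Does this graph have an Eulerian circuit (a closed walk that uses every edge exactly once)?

Degrees: Viv:2, Ned:2, Leo:4, Sam:6, Ava:2, Cal:4, Rae:2, Wes:4, Ivy:4, Gus:4
All degrees are even and the non-isolated vertices are connected — an Eulerian circuit exists.

Yes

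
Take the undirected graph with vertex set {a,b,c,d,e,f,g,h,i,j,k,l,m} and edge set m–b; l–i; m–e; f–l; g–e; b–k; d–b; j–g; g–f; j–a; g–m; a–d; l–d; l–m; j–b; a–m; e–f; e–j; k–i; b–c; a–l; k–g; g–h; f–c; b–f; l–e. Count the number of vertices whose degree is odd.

Degrees: a:4, b:6, c:2, d:3, e:5, f:5, g:6, h:1, i:2, j:4, k:3, l:6, m:5
Odd-degree vertices: d, e, f, h, k, m.

6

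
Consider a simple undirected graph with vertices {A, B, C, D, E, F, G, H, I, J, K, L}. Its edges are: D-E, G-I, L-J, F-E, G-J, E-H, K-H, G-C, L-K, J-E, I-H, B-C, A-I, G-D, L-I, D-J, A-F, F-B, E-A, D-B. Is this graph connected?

Yes

Starting from A and exploring outward reaches every vertex (A, I, F, E, L, G, H, B, J, D, K, C); the graph is connected.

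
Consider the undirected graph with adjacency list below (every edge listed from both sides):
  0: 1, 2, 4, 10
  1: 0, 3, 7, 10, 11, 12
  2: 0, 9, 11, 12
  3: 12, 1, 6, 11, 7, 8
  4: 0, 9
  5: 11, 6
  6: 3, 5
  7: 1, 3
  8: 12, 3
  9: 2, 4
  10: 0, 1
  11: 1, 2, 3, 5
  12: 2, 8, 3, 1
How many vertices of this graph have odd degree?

Degrees: 0:4, 1:6, 2:4, 3:6, 4:2, 5:2, 6:2, 7:2, 8:2, 9:2, 10:2, 11:4, 12:4
Odd-degree vertices: none.

0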